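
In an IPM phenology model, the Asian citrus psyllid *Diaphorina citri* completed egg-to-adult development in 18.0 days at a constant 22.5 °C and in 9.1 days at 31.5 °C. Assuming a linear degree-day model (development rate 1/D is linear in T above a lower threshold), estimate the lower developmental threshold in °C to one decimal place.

13.3 °C

Equal thermal constants: D₁(T₁ − T_b) = D₂(T₂ − T_b).
18.0·(22.5 − T_b) = 9.1·(31.5 − T_b)
T_b = (18.0·22.5 − 9.1·31.5) / (18.0 − 9.1) = 118.35 / 8.9 = 13.298 °C ≈ 13.3 °C.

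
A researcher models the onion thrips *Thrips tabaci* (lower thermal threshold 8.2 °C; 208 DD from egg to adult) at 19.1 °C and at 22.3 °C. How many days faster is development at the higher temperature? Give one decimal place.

4.3 days

At 19.1 °C: 208 / (19.1 − 8.2) = 208 / 10.9 = 19.083 d.
At 22.3 °C: 208 / (22.3 − 8.2) = 208 / 14.1 = 14.752 d.
Difference = |19.083 − 14.752| = 4.331 ≈ 4.3 days.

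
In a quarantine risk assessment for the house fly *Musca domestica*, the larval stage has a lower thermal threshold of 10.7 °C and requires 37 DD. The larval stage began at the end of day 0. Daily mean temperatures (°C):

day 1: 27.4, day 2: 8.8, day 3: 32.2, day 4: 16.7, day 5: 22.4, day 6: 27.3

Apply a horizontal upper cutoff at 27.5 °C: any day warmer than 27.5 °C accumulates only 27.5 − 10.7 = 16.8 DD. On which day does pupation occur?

day 4

Daily DD above 10.7 °C (capped at 16.8): 16.7, 0.0, 16.8, 6.0, 11.7, 16.6.
Cumulative: 16.7, 16.7, 33.5, 39.5, 51.2, 67.8.
The total first reaches 37 DD on day 4.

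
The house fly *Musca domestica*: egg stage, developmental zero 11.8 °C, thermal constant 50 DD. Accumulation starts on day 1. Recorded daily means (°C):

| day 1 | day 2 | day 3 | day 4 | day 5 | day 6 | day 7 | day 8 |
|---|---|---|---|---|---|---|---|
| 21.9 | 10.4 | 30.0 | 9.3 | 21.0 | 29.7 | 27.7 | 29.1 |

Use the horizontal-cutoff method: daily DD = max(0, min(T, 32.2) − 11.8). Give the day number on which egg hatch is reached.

Daily DD above 11.8 °C (capped at 20.4): 10.1, 0.0, 18.2, 0.0, 9.2, 17.9, 15.9, 17.3.
Cumulative: 10.1, 10.1, 28.3, 28.3, 37.5, 55.4, 71.3, 88.6.
The total first reaches 50 DD on day 6.

day 6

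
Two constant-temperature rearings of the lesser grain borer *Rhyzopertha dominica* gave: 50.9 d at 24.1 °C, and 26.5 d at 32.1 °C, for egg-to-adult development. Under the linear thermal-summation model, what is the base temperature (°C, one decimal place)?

Linear rate model ⇒ the product D·(T − T_b) is constant across temperatures.
50.9·(24.1 − T_b) = 26.5·(32.1 − T_b)
T_b = (50.9·24.1 − 26.5·32.1) / (50.9 − 26.5) = 376.04 / 24.4 = 15.411 °C ≈ 15.4 °C.

15.4 °C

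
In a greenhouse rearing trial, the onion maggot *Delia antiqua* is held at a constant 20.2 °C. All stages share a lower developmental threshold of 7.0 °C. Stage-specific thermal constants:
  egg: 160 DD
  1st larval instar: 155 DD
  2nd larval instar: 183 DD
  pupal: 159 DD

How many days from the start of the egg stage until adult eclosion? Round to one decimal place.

Daily accumulation at 20.2 °C = 20.2 − 7.0 = 13.2 DD/day.
Total K = 160 + 155 + 183 + 159 = 657 DD.
Total duration = 657 / 13.2 = 49.773 ≈ 49.8 days.

49.8 days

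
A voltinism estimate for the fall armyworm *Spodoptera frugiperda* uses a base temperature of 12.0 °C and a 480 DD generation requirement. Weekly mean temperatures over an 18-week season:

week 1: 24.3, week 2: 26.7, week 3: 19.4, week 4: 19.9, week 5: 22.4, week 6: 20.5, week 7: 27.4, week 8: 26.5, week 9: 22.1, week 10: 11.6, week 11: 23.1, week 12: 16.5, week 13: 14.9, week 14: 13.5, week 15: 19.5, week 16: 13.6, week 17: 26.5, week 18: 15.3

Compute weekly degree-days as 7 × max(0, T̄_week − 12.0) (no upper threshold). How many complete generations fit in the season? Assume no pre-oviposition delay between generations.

2 generations

Weekly DD (7 × max(0, T̄ − 12.0)): 86.1, 102.9, 51.8, 55.3, 72.8, 59.5, 107.8, 101.5, 70.7, 0.0, 77.7, 31.5, 20.3, 10.5, 52.5, 11.2, 101.5, 23.1.
Season total = 1036.7 DD.
Complete generations = ⌊1036.7 / 480⌋ = 2.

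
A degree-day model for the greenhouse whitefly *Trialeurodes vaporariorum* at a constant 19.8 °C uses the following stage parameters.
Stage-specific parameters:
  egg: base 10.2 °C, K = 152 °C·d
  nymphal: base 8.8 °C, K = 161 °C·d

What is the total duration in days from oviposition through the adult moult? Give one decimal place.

30.5 days

egg: 152 / (19.8 − 10.2) = 152 / 9.6 = 15.833 d.
nymphal: 161 / (19.8 − 8.8) = 161 / 11.0 = 14.636 d.
Sum = 30.470 ≈ 30.5 days.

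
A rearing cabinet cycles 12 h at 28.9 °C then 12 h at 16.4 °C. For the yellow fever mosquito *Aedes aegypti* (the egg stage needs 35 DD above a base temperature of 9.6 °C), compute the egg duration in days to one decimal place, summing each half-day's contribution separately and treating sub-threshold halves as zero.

Day half: max(0, 28.9 − 9.6) × 0.5 = 19.3 × 0.5 = 9.65 DD.
Night half: max(0, 16.4 − 9.6) × 0.5 = 6.8 × 0.5 = 3.40 DD.
Per 24 h: 13.05 DD/day.
Duration = 35 / 13.05 = 2.682 ≈ 2.7 days.

2.7 days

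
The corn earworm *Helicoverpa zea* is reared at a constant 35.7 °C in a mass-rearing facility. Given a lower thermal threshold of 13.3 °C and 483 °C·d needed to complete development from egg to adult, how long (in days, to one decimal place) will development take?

21.6 days

Daily accumulation = 35.7 − 13.3 = 22.4 DD/day.
Duration = 483 / 22.4 = 21.562 ≈ 21.6 days.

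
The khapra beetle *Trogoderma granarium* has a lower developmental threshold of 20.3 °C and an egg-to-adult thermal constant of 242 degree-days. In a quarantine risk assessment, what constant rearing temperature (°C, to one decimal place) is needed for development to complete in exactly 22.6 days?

Required daily accumulation = 242 / 22.6 = 10.708 DD/day.
T = T_base + 10.708 = 20.3 + 10.708 = 31.008 ≈ 31.0 °C.

31.0 °C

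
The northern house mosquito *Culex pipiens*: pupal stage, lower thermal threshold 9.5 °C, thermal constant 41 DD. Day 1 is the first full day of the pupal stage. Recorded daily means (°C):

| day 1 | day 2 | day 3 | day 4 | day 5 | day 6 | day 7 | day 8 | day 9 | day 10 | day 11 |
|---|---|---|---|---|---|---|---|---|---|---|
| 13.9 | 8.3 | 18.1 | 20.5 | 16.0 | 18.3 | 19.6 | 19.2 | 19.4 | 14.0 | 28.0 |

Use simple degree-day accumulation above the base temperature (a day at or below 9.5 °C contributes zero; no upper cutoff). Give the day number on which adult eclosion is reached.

Daily DD above 9.5 °C: 4.4, 0.0, 8.6, 11.0, 6.5, 8.8, 10.1, 9.7, 9.9, 4.5, 18.5.
Cumulative: 4.4, 4.4, 13.0, 24.0, 30.5, 39.3, 49.4, 59.1, 69.0, 73.5, 92.0.
The total first reaches 41 DD on day 7.

day 7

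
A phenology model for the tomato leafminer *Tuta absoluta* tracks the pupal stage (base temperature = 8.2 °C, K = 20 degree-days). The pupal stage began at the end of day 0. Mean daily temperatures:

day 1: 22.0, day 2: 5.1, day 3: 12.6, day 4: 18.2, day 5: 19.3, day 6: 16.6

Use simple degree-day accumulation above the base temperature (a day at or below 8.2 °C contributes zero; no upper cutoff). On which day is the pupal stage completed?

Daily DD above 8.2 °C: 13.8, 0.0, 4.4, 10.0, 11.1, 8.4.
Cumulative: 13.8, 13.8, 18.2, 28.2, 39.3, 47.7.
The total first reaches 20 DD on day 4.

day 4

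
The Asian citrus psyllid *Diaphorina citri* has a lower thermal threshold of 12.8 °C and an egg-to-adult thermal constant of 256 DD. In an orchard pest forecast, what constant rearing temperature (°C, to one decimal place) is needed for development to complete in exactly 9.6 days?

39.5 °C

Required daily accumulation = 256 / 9.6 = 26.667 DD/day.
T = T_base + 26.667 = 12.8 + 26.667 = 39.467 ≈ 39.5 °C.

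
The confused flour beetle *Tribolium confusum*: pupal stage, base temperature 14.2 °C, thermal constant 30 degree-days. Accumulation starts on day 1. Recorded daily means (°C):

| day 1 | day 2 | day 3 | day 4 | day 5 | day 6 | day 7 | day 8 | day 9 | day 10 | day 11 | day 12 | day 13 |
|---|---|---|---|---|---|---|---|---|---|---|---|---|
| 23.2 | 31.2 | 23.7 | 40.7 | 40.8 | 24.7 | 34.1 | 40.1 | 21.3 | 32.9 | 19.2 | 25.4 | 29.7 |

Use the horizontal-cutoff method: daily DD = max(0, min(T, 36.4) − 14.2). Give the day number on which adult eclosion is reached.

Daily DD above 14.2 °C (capped at 22.2): 9.0, 17.0, 9.5, 22.2, 22.2, 10.5, 19.9, 22.2, 7.1, 18.7, 5.0, 11.2, 15.5.
Cumulative: 9.0, 26.0, 35.5, 57.7, 79.9, 90.4, 110.3, 132.5, 139.6, 158.3, 163.3, 174.5, 190.0.
The total first reaches 30 DD on day 3.

day 3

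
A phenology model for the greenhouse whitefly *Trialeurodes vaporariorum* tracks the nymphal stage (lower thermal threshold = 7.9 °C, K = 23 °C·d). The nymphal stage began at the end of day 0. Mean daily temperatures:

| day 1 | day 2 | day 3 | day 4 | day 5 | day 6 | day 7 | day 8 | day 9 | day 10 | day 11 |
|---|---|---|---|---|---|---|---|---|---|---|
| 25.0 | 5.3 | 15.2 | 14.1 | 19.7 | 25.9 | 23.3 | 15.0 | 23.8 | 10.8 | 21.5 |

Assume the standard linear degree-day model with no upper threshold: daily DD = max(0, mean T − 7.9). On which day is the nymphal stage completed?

day 3

Daily DD above 7.9 °C: 17.1, 0.0, 7.3, 6.2, 11.8, 18.0, 15.4, 7.1, 15.9, 2.9, 13.6.
Cumulative: 17.1, 17.1, 24.4, 30.6, 42.4, 60.4, 75.8, 82.9, 98.8, 101.7, 115.3.
The total first reaches 23 DD on day 3.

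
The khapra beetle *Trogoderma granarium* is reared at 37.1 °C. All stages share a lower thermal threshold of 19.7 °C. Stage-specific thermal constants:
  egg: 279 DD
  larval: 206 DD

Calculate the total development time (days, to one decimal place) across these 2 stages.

27.9 days

Daily accumulation at 37.1 °C = 37.1 − 19.7 = 17.4 DD/day.
Total K = 279 + 206 = 485 DD.
Total duration = 485 / 17.4 = 27.874 ≈ 27.9 days.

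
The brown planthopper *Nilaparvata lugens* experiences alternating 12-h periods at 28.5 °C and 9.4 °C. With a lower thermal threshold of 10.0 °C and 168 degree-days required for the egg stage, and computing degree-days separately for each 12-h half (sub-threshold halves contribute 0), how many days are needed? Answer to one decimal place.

Day half: max(0, 28.5 − 10.0) × 0.5 = 18.5 × 0.5 = 9.25 DD.
Night half: max(0, 9.4 − 10.0) × 0.5 = 0.0 × 0.5 = 0.00 DD.
Per 24 h: 9.25 DD/day.
Duration = 168 / 9.25 = 18.162 ≈ 18.2 days.

18.2 days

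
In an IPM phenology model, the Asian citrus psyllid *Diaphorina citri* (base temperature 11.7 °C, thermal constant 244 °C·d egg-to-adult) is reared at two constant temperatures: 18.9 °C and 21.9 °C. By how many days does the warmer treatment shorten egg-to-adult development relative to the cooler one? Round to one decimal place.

At 18.9 °C: 244 / (18.9 − 11.7) = 244 / 7.2 = 33.889 d.
At 21.9 °C: 244 / (21.9 − 11.7) = 244 / 10.2 = 23.922 d.
Difference = |33.889 − 23.922| = 9.967 ≈ 10.0 days.

10.0 days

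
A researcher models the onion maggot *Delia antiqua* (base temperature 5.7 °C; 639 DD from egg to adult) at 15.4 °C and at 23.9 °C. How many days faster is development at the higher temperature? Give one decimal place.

At 15.4 °C: 639 / (15.4 − 5.7) = 639 / 9.7 = 65.876 d.
At 23.9 °C: 639 / (23.9 − 5.7) = 639 / 18.2 = 35.110 d.
Difference = |65.876 − 35.110| = 30.766 ≈ 30.8 days.

30.8 days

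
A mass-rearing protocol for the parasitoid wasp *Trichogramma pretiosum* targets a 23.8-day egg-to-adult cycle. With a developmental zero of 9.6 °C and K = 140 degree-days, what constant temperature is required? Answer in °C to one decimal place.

Required daily accumulation = 140 / 23.8 = 5.882 DD/day.
T = T_base + 5.882 = 9.6 + 5.882 = 15.482 ≈ 15.5 °C.

15.5 °C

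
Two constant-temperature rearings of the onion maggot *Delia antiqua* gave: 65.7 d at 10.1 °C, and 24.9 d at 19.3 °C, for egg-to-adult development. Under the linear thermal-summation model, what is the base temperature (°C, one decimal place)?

4.5 °C

Under the model K = D·(T − T_b), so D₁·(T₁ − T_b) = D₂·(T₂ − T_b).
65.7·(10.1 − T_b) = 24.9·(19.3 − T_b)
T_b = (65.7·10.1 − 24.9·19.3) / (65.7 − 24.9) = 183.00 / 40.8 = 4.485 °C ≈ 4.5 °C.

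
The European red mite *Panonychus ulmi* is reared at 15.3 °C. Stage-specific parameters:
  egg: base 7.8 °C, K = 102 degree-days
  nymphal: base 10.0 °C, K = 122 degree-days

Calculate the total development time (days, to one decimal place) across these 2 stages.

egg: 102 / (15.3 − 7.8) = 102 / 7.5 = 13.600 d.
nymphal: 122 / (15.3 − 10.0) = 122 / 5.3 = 23.019 d.
Sum = 36.619 ≈ 36.6 days.

36.6 days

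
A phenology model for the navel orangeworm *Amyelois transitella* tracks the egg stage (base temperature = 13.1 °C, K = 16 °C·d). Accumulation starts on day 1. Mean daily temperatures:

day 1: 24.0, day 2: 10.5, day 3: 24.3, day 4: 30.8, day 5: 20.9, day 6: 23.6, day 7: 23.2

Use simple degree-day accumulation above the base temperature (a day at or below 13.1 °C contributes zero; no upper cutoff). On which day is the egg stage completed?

Daily DD above 13.1 °C: 10.9, 0.0, 11.2, 17.7, 7.8, 10.5, 10.1.
Cumulative: 10.9, 10.9, 22.1, 39.8, 47.6, 58.1, 68.2.
The total first reaches 16 DD on day 3.

day 3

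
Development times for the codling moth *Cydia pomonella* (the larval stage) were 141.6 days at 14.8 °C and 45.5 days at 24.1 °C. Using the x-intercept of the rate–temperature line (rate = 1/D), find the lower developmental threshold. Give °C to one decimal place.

Linear rate model ⇒ the product D·(T − T_b) is constant across temperatures.
141.6·(14.8 − T_b) = 45.5·(24.1 − T_b)
T_b = (141.6·14.8 − 45.5·24.1) / (141.6 − 45.5) = 999.13 / 96.1 = 10.397 °C ≈ 10.4 °C.

10.4 °C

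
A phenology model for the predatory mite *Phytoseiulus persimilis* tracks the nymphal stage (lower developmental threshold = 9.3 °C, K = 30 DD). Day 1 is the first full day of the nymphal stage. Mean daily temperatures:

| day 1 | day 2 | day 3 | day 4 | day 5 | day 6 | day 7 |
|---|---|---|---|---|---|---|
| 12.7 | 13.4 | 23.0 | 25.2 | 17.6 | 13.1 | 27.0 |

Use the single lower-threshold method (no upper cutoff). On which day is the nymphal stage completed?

Daily DD above 9.3 °C: 3.4, 4.1, 13.7, 15.9, 8.3, 3.8, 17.7.
Cumulative: 3.4, 7.5, 21.2, 37.1, 45.4, 49.2, 66.9.
The total first reaches 30 DD on day 4.

day 4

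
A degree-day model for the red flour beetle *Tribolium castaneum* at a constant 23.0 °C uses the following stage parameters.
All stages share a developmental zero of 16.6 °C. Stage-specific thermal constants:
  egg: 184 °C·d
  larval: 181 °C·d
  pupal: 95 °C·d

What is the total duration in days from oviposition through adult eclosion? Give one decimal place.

71.9 days

Daily accumulation at 23.0 °C = 23.0 − 16.6 = 6.4 DD/day.
Total K = 184 + 181 + 95 = 460 DD.
Total duration = 460 / 6.4 = 71.875 ≈ 71.9 days.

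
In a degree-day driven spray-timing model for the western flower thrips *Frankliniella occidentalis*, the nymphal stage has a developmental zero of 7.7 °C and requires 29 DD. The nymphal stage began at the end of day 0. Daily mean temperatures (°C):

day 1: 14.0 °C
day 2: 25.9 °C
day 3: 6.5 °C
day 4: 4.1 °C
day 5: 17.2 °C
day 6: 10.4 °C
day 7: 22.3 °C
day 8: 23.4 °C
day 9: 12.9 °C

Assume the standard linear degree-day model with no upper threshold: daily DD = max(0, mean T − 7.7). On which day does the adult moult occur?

day 5

Daily DD above 7.7 °C: 6.3, 18.2, 0.0, 0.0, 9.5, 2.7, 14.6, 15.7, 5.2.
Cumulative: 6.3, 24.5, 24.5, 24.5, 34.0, 36.7, 51.3, 67.0, 72.2.
The total first reaches 29 DD on day 5.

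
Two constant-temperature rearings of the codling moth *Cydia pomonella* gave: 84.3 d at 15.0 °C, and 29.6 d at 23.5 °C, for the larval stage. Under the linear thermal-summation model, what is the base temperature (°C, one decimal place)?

Equal thermal constants: D₁(T₁ − T_b) = D₂(T₂ − T_b).
84.3·(15.0 − T_b) = 29.6·(23.5 − T_b)
T_b = (84.3·15.0 − 29.6·23.5) / (84.3 − 29.6) = 568.90 / 54.7 = 10.400 °C ≈ 10.4 °C.

10.4 °C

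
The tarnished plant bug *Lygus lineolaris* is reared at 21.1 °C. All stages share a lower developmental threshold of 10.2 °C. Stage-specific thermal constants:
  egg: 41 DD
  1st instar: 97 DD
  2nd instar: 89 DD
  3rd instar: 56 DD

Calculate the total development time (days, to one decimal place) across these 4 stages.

26.0 days

Daily accumulation at 21.1 °C = 21.1 − 10.2 = 10.9 DD/day.
Total K = 41 + 97 + 89 + 56 = 283 DD.
Total duration = 283 / 10.9 = 25.963 ≈ 26.0 days.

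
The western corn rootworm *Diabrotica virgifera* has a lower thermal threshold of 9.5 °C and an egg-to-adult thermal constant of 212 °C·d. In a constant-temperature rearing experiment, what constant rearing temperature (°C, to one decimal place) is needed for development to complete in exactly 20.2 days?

20.0 °C

Required daily accumulation = 212 / 20.2 = 10.495 DD/day.
T = T_base + 10.495 = 9.5 + 10.495 = 19.995 ≈ 20.0 °C.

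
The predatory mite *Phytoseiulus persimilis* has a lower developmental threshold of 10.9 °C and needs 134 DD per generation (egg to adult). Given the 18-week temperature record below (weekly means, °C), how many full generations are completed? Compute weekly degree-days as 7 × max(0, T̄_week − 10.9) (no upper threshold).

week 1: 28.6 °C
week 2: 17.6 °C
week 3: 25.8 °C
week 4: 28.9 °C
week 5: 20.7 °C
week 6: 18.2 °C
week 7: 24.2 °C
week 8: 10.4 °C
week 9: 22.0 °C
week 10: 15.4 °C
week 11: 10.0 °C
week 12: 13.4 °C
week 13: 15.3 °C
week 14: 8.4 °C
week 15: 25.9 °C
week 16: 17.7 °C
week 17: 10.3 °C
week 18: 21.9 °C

7 generations

Weekly DD (7 × max(0, T̄ − 10.9)): 123.9, 46.9, 104.3, 126.0, 68.6, 51.1, 93.1, 0.0, 77.7, 31.5, 0.0, 17.5, 30.8, 0.0, 105.0, 47.6, 0.0, 77.0.
Season total = 1001.0 DD.
Complete generations = ⌊1001.0 / 134⌋ = 7.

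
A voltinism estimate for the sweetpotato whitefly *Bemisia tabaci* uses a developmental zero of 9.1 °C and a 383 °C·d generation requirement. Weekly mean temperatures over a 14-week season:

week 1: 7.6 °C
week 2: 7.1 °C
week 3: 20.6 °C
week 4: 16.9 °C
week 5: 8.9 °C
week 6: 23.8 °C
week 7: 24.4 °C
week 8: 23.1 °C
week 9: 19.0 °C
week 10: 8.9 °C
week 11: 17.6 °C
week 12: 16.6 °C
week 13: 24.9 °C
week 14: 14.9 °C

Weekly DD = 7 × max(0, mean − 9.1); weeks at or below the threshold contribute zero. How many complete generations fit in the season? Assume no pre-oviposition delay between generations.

Weekly DD (7 × max(0, T̄ − 9.1)): 0.0, 0.0, 80.5, 54.6, 0.0, 102.9, 107.1, 98.0, 69.3, 0.0, 59.5, 52.5, 110.6, 40.6.
Season total = 775.6 DD.
Complete generations = ⌊775.6 / 383⌋ = 2.

2 generations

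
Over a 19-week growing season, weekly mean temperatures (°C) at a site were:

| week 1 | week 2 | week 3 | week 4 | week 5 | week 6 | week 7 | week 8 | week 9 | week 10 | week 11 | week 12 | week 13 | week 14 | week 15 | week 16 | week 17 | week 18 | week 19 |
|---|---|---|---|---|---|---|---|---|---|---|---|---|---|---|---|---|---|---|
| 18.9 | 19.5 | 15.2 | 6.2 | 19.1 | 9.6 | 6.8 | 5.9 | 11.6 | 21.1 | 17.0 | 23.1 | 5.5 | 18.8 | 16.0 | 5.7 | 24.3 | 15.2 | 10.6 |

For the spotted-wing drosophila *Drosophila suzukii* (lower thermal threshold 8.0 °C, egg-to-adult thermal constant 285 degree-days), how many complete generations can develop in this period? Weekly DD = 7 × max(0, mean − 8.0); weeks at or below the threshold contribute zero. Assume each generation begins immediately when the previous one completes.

Weekly DD (7 × max(0, T̄ − 8.0)): 76.3, 80.5, 50.4, 0.0, 77.7, 11.2, 0.0, 0.0, 25.2, 91.7, 63.0, 105.7, 0.0, 75.6, 56.0, 0.0, 114.1, 50.4, 18.2.
Season total = 896.0 DD.
Complete generations = ⌊896.0 / 285⌋ = 3.

3 generations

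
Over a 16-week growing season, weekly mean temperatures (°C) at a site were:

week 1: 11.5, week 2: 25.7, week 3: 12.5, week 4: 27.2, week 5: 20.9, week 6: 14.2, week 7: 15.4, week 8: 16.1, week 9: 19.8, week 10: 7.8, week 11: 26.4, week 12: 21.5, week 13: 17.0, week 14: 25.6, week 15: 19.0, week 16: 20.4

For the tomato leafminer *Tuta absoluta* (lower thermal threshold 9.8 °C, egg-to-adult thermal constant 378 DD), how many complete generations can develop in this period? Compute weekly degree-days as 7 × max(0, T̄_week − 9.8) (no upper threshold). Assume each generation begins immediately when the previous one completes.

2 generations

Weekly DD (7 × max(0, T̄ − 9.8)): 11.9, 111.3, 18.9, 121.8, 77.7, 30.8, 39.2, 44.1, 70.0, 0.0, 116.2, 81.9, 50.4, 110.6, 64.4, 74.2.
Season total = 1023.4 DD.
Complete generations = ⌊1023.4 / 378⌋ = 2.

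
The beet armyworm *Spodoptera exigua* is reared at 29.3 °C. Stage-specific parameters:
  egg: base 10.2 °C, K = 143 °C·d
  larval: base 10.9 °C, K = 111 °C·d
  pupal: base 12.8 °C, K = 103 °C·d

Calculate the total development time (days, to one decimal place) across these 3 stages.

19.8 days

egg: 143 / (29.3 − 10.2) = 143 / 19.1 = 7.487 d.
larval: 111 / (29.3 − 10.9) = 111 / 18.4 = 6.033 d.
pupal: 103 / (29.3 − 12.8) = 103 / 16.5 = 6.242 d.
Sum = 19.762 ≈ 19.8 days.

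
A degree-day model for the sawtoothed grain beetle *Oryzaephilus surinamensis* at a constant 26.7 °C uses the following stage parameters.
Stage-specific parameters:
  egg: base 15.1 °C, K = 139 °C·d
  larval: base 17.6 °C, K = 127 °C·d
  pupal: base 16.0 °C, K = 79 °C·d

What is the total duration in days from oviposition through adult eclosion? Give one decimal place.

egg: 139 / (26.7 − 15.1) = 139 / 11.6 = 11.983 d.
larval: 127 / (26.7 − 17.6) = 127 / 9.1 = 13.956 d.
pupal: 79 / (26.7 − 16.0) = 79 / 10.7 = 7.383 d.
Sum = 33.322 ≈ 33.3 days.

33.3 days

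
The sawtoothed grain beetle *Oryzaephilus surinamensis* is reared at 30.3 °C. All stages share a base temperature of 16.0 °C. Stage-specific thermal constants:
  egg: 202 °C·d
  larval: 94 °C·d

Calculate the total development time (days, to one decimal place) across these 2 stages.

Daily accumulation at 30.3 °C = 30.3 − 16.0 = 14.3 DD/day.
Total K = 202 + 94 = 296 DD.
Total duration = 296 / 14.3 = 20.699 ≈ 20.7 days.

20.7 days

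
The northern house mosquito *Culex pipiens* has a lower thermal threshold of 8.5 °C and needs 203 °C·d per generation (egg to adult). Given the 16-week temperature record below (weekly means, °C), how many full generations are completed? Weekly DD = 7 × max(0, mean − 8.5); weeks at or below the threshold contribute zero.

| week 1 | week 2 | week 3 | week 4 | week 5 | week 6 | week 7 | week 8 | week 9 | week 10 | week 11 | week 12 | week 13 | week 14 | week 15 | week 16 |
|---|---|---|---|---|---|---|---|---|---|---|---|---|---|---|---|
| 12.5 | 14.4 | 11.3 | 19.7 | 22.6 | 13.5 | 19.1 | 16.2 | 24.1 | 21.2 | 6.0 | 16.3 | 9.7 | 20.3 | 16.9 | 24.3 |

4 generations

Weekly DD (7 × max(0, T̄ − 8.5)): 28.0, 41.3, 19.6, 78.4, 98.7, 35.0, 74.2, 53.9, 109.2, 88.9, 0.0, 54.6, 8.4, 82.6, 58.8, 110.6.
Season total = 942.2 DD.
Complete generations = ⌊942.2 / 203⌋ = 4.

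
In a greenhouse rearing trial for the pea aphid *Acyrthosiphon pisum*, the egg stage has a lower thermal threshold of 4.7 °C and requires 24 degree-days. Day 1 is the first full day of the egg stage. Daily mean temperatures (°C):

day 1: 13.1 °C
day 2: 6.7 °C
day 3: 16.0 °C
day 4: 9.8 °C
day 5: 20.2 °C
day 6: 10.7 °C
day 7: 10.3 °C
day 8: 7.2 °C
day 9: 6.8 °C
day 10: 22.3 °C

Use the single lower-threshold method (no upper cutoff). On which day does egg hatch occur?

day 4

Daily DD above 4.7 °C: 8.4, 2.0, 11.3, 5.1, 15.5, 6.0, 5.6, 2.5, 2.1, 17.6.
Cumulative: 8.4, 10.4, 21.7, 26.8, 42.3, 48.3, 53.9, 56.4, 58.5, 76.1.
The total first reaches 24 DD on day 4.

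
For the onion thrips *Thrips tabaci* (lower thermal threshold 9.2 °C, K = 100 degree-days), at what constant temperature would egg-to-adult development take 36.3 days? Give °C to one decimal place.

Required daily accumulation = 100 / 36.3 = 2.755 DD/day.
T = T_base + 2.755 = 9.2 + 2.755 = 11.955 ≈ 12.0 °C.

12.0 °C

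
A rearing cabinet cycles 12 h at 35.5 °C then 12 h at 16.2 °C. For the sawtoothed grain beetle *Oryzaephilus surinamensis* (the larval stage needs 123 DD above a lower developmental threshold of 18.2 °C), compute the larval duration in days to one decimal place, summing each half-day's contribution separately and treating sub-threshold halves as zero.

14.2 days

Day half: max(0, 35.5 − 18.2) × 0.5 = 17.3 × 0.5 = 8.65 DD.
Night half: max(0, 16.2 − 18.2) × 0.5 = 0.0 × 0.5 = 0.00 DD.
Per 24 h: 8.65 DD/day.
Duration = 123 / 8.65 = 14.220 ≈ 14.2 days.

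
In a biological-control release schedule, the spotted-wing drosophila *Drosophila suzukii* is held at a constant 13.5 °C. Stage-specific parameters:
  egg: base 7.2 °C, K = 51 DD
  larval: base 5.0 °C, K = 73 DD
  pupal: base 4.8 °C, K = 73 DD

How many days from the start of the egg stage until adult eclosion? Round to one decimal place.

25.1 days

egg: 51 / (13.5 − 7.2) = 51 / 6.3 = 8.095 d.
larval: 73 / (13.5 − 5.0) = 73 / 8.5 = 8.588 d.
pupal: 73 / (13.5 − 4.8) = 73 / 8.7 = 8.391 d.
Sum = 25.074 ≈ 25.1 days.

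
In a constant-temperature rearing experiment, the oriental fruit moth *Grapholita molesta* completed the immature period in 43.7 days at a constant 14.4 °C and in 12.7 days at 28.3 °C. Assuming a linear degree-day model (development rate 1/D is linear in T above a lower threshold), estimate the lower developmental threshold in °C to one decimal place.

8.7 °C

Under the model K = D·(T − T_b), so D₁·(T₁ − T_b) = D₂·(T₂ − T_b).
43.7·(14.4 − T_b) = 12.7·(28.3 − T_b)
T_b = (43.7·14.4 − 12.7·28.3) / (43.7 − 12.7) = 269.87 / 31.0 = 8.705 °C ≈ 8.7 °C.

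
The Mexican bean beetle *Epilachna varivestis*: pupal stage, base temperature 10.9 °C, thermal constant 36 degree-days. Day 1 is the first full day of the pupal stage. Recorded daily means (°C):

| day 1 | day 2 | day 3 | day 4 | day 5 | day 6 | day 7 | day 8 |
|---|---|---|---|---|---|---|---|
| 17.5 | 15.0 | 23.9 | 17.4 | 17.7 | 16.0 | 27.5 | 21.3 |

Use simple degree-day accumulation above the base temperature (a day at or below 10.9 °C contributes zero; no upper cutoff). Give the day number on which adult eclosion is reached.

day 5

Daily DD above 10.9 °C: 6.6, 4.1, 13.0, 6.5, 6.8, 5.1, 16.6, 10.4.
Cumulative: 6.6, 10.7, 23.7, 30.2, 37.0, 42.1, 58.7, 69.1.
The total first reaches 36 DD on day 5.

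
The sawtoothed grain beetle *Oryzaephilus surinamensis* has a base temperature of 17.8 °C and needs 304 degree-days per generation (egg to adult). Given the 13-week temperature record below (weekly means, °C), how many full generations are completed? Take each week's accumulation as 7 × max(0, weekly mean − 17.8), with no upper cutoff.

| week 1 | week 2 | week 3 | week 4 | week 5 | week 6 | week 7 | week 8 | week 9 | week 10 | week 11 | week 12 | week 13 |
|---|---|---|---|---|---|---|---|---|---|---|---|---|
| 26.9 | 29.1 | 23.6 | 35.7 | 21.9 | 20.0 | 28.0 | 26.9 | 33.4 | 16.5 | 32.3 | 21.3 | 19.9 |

2 generations

Weekly DD (7 × max(0, T̄ − 17.8)): 63.7, 79.1, 40.6, 125.3, 28.7, 15.4, 71.4, 63.7, 109.2, 0.0, 101.5, 24.5, 14.7.
Season total = 737.8 DD.
Complete generations = ⌊737.8 / 304⌋ = 2.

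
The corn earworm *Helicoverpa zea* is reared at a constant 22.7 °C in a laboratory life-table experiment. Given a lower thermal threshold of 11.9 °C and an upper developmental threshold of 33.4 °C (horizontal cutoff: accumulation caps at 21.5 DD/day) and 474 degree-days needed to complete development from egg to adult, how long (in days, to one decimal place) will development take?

Daily accumulation = 22.7 − 11.9 = 10.8 DD/day.
Duration = 474 / 10.8 = 43.889 ≈ 43.9 days.

43.9 days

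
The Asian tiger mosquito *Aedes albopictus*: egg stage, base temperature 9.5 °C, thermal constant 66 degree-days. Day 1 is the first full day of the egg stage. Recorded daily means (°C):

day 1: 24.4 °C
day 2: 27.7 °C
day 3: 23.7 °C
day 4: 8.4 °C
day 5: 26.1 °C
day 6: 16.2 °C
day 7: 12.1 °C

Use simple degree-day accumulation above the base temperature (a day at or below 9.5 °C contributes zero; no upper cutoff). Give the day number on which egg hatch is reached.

Daily DD above 9.5 °C: 14.9, 18.2, 14.2, 0.0, 16.6, 6.7, 2.6.
Cumulative: 14.9, 33.1, 47.3, 47.3, 63.9, 70.6, 73.2.
The total first reaches 66 DD on day 6.

day 6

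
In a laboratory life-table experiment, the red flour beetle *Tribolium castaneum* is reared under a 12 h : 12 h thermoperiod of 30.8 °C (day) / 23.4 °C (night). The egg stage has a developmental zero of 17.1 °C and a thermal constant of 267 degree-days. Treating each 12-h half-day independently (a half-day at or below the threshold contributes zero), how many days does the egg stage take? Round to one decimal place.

26.7 days

Day half: max(0, 30.8 − 17.1) × 0.5 = 13.7 × 0.5 = 6.85 DD.
Night half: max(0, 23.4 − 17.1) × 0.5 = 6.3 × 0.5 = 3.15 DD.
Per 24 h: 10.00 DD/day.
Duration = 267 / 10.00 = 26.700 ≈ 26.7 days.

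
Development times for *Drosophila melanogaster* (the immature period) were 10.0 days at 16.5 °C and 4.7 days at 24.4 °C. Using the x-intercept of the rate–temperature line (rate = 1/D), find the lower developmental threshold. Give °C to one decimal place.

9.5 °C

Under the model K = D·(T − T_b), so D₁·(T₁ − T_b) = D₂·(T₂ − T_b).
10.0·(16.5 − T_b) = 4.7·(24.4 − T_b)
T_b = (10.0·16.5 − 4.7·24.4) / (10.0 − 4.7) = 50.32 / 5.3 = 9.494 °C ≈ 9.5 °C.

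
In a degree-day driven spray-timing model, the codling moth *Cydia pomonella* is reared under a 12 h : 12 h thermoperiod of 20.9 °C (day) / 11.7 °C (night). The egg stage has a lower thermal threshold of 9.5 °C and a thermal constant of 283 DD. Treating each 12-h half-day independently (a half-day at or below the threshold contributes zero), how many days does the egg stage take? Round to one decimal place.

41.6 days

Day half: max(0, 20.9 − 9.5) × 0.5 = 11.4 × 0.5 = 5.70 DD.
Night half: max(0, 11.7 − 9.5) × 0.5 = 2.2 × 0.5 = 1.10 DD.
Per 24 h: 6.80 DD/day.
Duration = 283 / 6.80 = 41.618 ≈ 41.6 days.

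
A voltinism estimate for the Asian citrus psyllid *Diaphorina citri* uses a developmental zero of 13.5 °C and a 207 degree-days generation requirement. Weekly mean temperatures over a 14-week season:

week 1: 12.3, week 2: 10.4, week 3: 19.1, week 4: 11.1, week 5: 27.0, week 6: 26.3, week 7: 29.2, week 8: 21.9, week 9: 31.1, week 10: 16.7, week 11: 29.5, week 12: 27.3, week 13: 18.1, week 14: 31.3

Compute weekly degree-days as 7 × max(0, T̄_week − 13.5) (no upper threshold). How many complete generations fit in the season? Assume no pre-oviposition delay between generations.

Weekly DD (7 × max(0, T̄ − 13.5)): 0.0, 0.0, 39.2, 0.0, 94.5, 89.6, 109.9, 58.8, 123.2, 22.4, 112.0, 96.6, 32.2, 124.6.
Season total = 903.0 DD.
Complete generations = ⌊903.0 / 207⌋ = 4.

4 generations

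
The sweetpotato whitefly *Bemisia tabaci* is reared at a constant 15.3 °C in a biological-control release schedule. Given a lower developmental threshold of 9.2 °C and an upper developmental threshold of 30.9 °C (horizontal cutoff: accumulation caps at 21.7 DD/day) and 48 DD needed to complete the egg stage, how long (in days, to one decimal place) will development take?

Daily accumulation = 15.3 − 9.2 = 6.1 DD/day.
Duration = 48 / 6.1 = 7.869 ≈ 7.9 days.

7.9 days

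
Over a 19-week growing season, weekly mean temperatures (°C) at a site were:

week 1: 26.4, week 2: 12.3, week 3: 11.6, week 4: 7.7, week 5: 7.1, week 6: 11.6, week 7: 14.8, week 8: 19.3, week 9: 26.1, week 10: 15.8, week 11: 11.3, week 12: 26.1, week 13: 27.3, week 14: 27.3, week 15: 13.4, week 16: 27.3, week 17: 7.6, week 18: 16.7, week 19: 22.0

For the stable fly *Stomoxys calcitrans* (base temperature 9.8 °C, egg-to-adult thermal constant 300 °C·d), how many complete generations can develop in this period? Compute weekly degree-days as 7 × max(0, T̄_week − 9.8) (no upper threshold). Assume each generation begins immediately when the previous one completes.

Weekly DD (7 × max(0, T̄ − 9.8)): 116.2, 17.5, 12.6, 0.0, 0.0, 12.6, 35.0, 66.5, 114.1, 42.0, 10.5, 114.1, 122.5, 122.5, 25.2, 122.5, 0.0, 48.3, 85.4.
Season total = 1067.5 DD.
Complete generations = ⌊1067.5 / 300⌋ = 3.

3 generations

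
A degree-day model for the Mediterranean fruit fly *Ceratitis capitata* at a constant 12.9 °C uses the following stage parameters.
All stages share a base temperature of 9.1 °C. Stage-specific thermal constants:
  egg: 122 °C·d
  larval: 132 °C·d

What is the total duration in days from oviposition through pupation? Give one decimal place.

66.8 days

Daily accumulation at 12.9 °C = 12.9 − 9.1 = 3.8 DD/day.
Total K = 122 + 132 = 254 DD.
Total duration = 254 / 3.8 = 66.842 ≈ 66.8 days.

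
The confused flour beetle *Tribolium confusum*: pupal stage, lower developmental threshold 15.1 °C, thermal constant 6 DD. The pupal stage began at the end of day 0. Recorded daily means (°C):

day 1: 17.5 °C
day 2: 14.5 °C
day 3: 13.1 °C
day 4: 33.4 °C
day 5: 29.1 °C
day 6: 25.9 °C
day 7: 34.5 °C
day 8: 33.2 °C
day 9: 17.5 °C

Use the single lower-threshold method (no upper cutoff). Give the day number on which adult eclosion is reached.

Daily DD above 15.1 °C: 2.4, 0.0, 0.0, 18.3, 14.0, 10.8, 19.4, 18.1, 2.4.
Cumulative: 2.4, 2.4, 2.4, 20.7, 34.7, 45.5, 64.9, 83.0, 85.4.
The total first reaches 6 DD on day 4.

day 4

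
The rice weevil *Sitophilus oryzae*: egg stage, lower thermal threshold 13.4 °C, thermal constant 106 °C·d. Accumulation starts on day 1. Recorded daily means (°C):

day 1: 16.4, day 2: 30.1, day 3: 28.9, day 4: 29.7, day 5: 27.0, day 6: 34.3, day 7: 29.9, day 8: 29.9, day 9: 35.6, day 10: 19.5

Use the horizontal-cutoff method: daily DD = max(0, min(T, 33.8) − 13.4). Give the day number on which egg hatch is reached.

day 8

Daily DD above 13.4 °C (capped at 20.4): 3.0, 16.7, 15.5, 16.3, 13.6, 20.4, 16.5, 16.5, 20.4, 6.1.
Cumulative: 3.0, 19.7, 35.2, 51.5, 65.1, 85.5, 102.0, 118.5, 138.9, 145.0.
The total first reaches 106 DD on day 8.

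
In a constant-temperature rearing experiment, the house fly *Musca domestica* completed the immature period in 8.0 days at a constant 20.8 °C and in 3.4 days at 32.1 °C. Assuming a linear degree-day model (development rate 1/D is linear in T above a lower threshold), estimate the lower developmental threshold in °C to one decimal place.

12.4 °C

Under the model K = D·(T − T_b), so D₁·(T₁ − T_b) = D₂·(T₂ − T_b).
8.0·(20.8 − T_b) = 3.4·(32.1 − T_b)
T_b = (8.0·20.8 − 3.4·32.1) / (8.0 − 3.4) = 57.26 / 4.6 = 12.448 °C ≈ 12.4 °C.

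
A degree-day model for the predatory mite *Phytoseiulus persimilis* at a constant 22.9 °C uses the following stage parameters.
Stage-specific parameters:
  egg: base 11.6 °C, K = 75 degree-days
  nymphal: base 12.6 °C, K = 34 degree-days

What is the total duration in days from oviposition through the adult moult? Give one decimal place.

egg: 75 / (22.9 − 11.6) = 75 / 11.3 = 6.637 d.
nymphal: 34 / (22.9 − 12.6) = 34 / 10.3 = 3.301 d.
Sum = 9.938 ≈ 9.9 days.

9.9 days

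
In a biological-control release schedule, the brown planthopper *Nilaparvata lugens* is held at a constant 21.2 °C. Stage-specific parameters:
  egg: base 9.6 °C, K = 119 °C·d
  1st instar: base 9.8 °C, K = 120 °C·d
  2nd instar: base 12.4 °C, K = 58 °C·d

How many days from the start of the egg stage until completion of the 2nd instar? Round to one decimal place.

egg: 119 / (21.2 − 9.6) = 119 / 11.6 = 10.259 d.
1st instar: 120 / (21.2 − 9.8) = 120 / 11.4 = 10.526 d.
2nd instar: 58 / (21.2 − 12.4) = 58 / 8.8 = 6.591 d.
Sum = 27.376 ≈ 27.4 days.

27.4 days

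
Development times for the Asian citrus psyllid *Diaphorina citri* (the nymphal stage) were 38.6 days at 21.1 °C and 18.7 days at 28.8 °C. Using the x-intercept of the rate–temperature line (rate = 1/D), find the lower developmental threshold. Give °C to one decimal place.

Linear rate model ⇒ the product D·(T − T_b) is constant across temperatures.
38.6·(21.1 − T_b) = 18.7·(28.8 − T_b)
T_b = (38.6·21.1 − 18.7·28.8) / (38.6 − 18.7) = 275.90 / 19.9 = 13.864 °C ≈ 13.9 °C.

13.9 °C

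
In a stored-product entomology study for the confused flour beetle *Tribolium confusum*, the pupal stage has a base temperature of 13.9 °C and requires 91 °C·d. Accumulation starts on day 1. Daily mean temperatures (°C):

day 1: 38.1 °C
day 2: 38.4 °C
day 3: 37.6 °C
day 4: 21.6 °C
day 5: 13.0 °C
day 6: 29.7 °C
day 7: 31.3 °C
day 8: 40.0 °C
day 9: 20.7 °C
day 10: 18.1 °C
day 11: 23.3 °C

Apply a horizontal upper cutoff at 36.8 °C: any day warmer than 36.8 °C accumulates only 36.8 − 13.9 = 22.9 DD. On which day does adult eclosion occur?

Daily DD above 13.9 °C (capped at 22.9): 22.9, 22.9, 22.9, 7.7, 0.0, 15.8, 17.4, 22.9, 6.8, 4.2, 9.4.
Cumulative: 22.9, 45.8, 68.7, 76.4, 76.4, 92.2, 109.6, 132.5, 139.3, 143.5, 152.9.
The total first reaches 91 DD on day 6.

day 6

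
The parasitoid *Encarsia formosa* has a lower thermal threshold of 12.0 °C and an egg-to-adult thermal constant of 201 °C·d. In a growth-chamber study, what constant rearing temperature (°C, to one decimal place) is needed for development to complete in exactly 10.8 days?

Required daily accumulation = 201 / 10.8 = 18.611 DD/day.
T = T_base + 18.611 = 12.0 + 18.611 = 30.611 ≈ 30.6 °C.

30.6 °C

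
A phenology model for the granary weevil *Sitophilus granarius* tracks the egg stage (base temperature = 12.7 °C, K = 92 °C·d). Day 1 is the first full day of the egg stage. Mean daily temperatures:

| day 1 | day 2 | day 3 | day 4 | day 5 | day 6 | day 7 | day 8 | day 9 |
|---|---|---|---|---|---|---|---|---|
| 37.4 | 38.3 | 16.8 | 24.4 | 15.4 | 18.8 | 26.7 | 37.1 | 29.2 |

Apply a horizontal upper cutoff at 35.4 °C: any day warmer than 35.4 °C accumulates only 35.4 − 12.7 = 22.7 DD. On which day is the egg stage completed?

day 8

Daily DD above 12.7 °C (capped at 22.7): 22.7, 22.7, 4.1, 11.7, 2.7, 6.1, 14.0, 22.7, 16.5.
Cumulative: 22.7, 45.4, 49.5, 61.2, 63.9, 70.0, 84.0, 106.7, 123.2.
The total first reaches 92 DD on day 8.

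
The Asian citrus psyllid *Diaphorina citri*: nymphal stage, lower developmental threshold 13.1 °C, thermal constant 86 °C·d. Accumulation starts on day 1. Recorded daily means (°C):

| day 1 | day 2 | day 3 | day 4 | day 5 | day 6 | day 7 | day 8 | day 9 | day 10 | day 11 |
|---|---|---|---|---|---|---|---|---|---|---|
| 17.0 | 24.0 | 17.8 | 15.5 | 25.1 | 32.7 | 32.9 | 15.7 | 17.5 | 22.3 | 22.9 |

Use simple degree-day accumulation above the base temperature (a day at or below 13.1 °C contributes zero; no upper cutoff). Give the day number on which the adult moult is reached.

Daily DD above 13.1 °C: 3.9, 10.9, 4.7, 2.4, 12.0, 19.6, 19.8, 2.6, 4.4, 9.2, 9.8.
Cumulative: 3.9, 14.8, 19.5, 21.9, 33.9, 53.5, 73.3, 75.9, 80.3, 89.5, 99.3.
The total first reaches 86 DD on day 10.

day 10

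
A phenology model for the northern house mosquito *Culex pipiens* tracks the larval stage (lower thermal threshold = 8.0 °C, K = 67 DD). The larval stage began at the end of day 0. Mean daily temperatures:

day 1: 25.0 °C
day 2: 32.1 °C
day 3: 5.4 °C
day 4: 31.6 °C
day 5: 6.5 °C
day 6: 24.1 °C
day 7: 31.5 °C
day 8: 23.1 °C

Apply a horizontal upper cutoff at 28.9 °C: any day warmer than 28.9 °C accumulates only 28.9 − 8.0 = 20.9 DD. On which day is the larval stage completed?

Daily DD above 8.0 °C (capped at 20.9): 17.0, 20.9, 0.0, 20.9, 0.0, 16.1, 20.9, 15.1.
Cumulative: 17.0, 37.9, 37.9, 58.8, 58.8, 74.9, 95.8, 110.9.
The total first reaches 67 DD on day 6.

day 6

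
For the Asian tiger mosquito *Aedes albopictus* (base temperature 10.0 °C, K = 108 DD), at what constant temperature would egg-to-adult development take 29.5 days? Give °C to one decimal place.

13.7 °C

Required daily accumulation = 108 / 29.5 = 3.661 DD/day.
T = T_base + 3.661 = 10.0 + 3.661 = 13.661 ≈ 13.7 °C.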